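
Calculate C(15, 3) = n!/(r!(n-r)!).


C(15,3) = 15!/(3! × 12!)
= 1307674368000/(6 × 479001600)
= 455

C(15,3) = 455


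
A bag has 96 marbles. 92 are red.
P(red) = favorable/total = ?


P = 92/96 = 0.9583

P = 0.9583


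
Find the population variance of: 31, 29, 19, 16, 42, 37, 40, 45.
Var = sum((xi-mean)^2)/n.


Mean = 32.3750
Squared deviations: 1.8906, 11.3906, 178.8906, 268.1406, 92.6406, 21.3906, 58.1406, 159.3906
Sum = 791.8750
Variance = 791.8750/8 = 98.9844

Variance = 98.9844


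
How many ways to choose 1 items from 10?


C(10,1) = 10!/(1! × 9!)
= 3628800/(1 × 362880)
= 10

C(10,1) = 10


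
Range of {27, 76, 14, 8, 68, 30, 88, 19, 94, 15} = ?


Max = 94, Min = 8
Range = 94 - 8 = 86

Range = 86


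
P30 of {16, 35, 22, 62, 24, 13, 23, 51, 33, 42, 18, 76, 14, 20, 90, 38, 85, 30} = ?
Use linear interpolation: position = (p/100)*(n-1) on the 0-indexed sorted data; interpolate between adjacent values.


Sorted: 13, 14, 16, 18, 20, 22, 23, 24, 30, 33, 35, 38, 42, 51, 62, 76, 85, 90
n = 18
Index = 30/100 * 17 = 5.1000
Lower = data[5] = 22, Upper = data[6] = 23
P30 = 22 + 0.1000*(1) = 22.1000

P30 = 22.1000


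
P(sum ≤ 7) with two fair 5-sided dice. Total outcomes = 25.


Total outcomes = 5×5 = 25
Favorable (sum ≤ 7): 19
P = 19/25 = 0.7600

P = 0.7600


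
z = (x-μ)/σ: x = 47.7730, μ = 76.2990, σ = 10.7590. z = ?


z = (47.7730 - 76.2990)/10.7590
= -28.5260/10.7590
= -2.6514

z = -2.6514


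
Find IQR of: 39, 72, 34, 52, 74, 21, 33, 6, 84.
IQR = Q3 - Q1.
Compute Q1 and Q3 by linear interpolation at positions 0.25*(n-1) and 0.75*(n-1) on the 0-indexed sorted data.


Sorted: 6, 21, 33, 34, 39, 52, 72, 74, 84
Q1 (25th %ile) = 33.0000
Q3 (75th %ile) = 72.0000
IQR = 72.0000 - 33.0000 = 39.0000

IQR = 39.0000


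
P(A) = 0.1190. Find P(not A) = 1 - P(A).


P(not A) = 1 - 0.1190 = 0.8810

P(not A) = 0.8810


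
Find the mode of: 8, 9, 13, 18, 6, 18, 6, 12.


Frequencies: 6:2, 8:1, 9:1, 12:1, 13:1, 18:2
Max frequency = 2
Mode = 6, 18

Mode = 6, 18


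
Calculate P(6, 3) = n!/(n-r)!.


P(6,3) = 6!/3!
= 720/6
= 120

P(6,3) = 120


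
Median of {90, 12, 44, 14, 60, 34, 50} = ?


Sorted: 12, 14, 34, 44, 50, 60, 90
n = 7 (odd)
Middle value = 44

Median = 44


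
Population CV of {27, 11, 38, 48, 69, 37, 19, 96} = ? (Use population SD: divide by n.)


Mean = 43.1250
SD = 26.0453
CV = (26.0453/43.1250)*100 = 60.3950%

CV = 60.3950%


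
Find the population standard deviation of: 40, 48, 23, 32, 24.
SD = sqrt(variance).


Mean = 33.4000
Variance = 91.0400
SD = sqrt(91.0400) = 9.5415

SD = 9.5415


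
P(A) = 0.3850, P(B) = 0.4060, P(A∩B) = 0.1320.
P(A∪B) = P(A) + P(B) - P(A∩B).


P(A∪B) = 0.3850 + 0.4060 - 0.1320
= 0.7910 - 0.1320
= 0.6590

P(A∪B) = 0.6590


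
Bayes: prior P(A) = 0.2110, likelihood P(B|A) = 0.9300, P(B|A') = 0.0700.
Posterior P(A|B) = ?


P(B) = P(B|A)*P(A) + P(B|A')*P(A')
= 0.9300*0.2110 + 0.0700*0.7890
= 0.196230 + 0.055230 = 0.251460
P(A|B) = 0.196230/0.251460 = 0.7804

P(A|B) = 0.7804


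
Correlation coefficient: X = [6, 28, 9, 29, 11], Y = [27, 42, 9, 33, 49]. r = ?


Mean X = 16.6000, Mean Y = 32.0000
SD X = 9.850888, SD Y = 13.740451
Cov = 51.800000
r = 51.800000/(9.850888*13.740451) = 0.3827

r = 0.3827


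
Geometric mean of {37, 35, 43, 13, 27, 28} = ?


Product = 37 × 35 × 43 × 13 × 27 × 28 = 547272180
GM = 547272180^(1/6) = 28.6001

GM = 28.6001


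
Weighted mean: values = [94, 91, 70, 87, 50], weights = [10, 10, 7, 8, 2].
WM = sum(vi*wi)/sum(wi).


Numerator = 94*10 + 91*10 + 70*7 + 87*8 + 50*2 = 3136
Denominator = 10 + 10 + 7 + 8 + 2 = 37
WM = 3136/37 = 84.7568

WM = 84.7568


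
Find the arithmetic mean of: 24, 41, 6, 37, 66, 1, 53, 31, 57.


Sum = 24 + 41 + 6 + 37 + 66 + 1 + 53 + 31 + 57 = 316
n = 9
Mean = 316/9 = 35.1111

Mean = 35.1111


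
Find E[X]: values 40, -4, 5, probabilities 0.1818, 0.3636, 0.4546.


E[X] = 40*0.1818 - 4*0.3636 + 5*0.4546
= 7.2720 - 1.4544 + 2.2730
= 8.0906

E[X] = 8.0906


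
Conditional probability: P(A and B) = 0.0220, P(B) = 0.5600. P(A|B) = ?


P(A|B) = 0.0220/0.5600 = 0.0393

P(A|B) = 0.0393


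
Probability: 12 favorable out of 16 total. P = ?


P = 12/16 = 0.7500

P = 0.7500


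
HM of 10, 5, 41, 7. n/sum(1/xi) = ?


Sum of reciprocals = 1/10 + 1/5 + 1/41 + 1/7 = 0.467247
HM = 4/0.467247 = 8.5608

HM = 8.5608


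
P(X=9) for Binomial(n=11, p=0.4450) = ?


C(11,9) = 55
p^9 = 0.000684
(1-p)^2 = 0.308025
P = 55 * 0.000684 * 0.308025 = 0.0116

P(X=9) = 0.0116


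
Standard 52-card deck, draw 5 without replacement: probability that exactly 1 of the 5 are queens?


Hypergeometric: P(X=1) = C(4,1)·C(48,4) / C(52,5)
= 4 × 194580 / 2598960
= 778320/2598960 = 0.2995

P = 0.2995


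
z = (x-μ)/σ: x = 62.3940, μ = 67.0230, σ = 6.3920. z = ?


z = (62.3940 - 67.0230)/6.3920
= -4.6290/6.3920
= -0.7242

z = -0.7242


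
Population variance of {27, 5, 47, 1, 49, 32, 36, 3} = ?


Mean = 25.0000
Squared deviations: 4.0000, 400.0000, 484.0000, 576.0000, 576.0000, 49.0000, 121.0000, 484.0000
Sum = 2694.0000
Variance = 2694.0000/8 = 336.7500

Variance = 336.7500


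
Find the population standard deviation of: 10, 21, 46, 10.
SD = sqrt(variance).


Mean = 21.7500
Variance = 216.1875
SD = sqrt(216.1875) = 14.7033

SD = 14.7033


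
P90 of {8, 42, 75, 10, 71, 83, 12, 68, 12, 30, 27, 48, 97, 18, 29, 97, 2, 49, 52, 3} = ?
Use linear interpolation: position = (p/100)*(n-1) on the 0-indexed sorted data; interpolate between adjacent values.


Sorted: 2, 3, 8, 10, 12, 12, 18, 27, 29, 30, 42, 48, 49, 52, 68, 71, 75, 83, 97, 97
n = 20
Index = 90/100 * 19 = 17.1000
Lower = data[17] = 83, Upper = data[18] = 97
P90 = 83 + 0.1000*(14) = 84.4000

P90 = 84.4000


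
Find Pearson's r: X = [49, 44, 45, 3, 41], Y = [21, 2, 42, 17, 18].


Mean X = 36.4000, Mean Y = 20.0000
SD X = 16.894970, SD Y = 12.821856
Cov = 31.200000
r = 31.200000/(16.894970*12.821856) = 0.1440

r = 0.1440


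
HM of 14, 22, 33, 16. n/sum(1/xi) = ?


Sum of reciprocals = 1/14 + 1/22 + 1/33 + 1/16 = 0.209686
HM = 4/0.209686 = 19.0761

HM = 19.0761


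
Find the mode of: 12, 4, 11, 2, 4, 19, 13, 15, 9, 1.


Frequencies: 1:1, 2:1, 4:2, 9:1, 11:1, 12:1, 13:1, 15:1, 19:1
Max frequency = 2
Mode = 4

Mode = 4


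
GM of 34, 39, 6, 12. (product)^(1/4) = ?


Product = 34 × 39 × 6 × 12 = 95472
GM = 95472^(1/4) = 17.5780

GM = 17.5780


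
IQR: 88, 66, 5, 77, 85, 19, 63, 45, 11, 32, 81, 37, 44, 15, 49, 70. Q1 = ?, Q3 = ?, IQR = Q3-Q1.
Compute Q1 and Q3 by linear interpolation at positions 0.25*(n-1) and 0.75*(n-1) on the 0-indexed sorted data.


Sorted: 5, 11, 15, 19, 32, 37, 44, 45, 49, 63, 66, 70, 77, 81, 85, 88
Q1 (25th %ile) = 28.7500
Q3 (75th %ile) = 71.7500
IQR = 71.7500 - 28.7500 = 43.0000

IQR = 43.0000


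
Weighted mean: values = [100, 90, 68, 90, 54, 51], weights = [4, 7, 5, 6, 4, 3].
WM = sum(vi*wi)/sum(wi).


Numerator = 100*4 + 90*7 + 68*5 + 90*6 + 54*4 + 51*3 = 2279
Denominator = 4 + 7 + 5 + 6 + 4 + 3 = 29
WM = 2279/29 = 78.5862

WM = 78.5862


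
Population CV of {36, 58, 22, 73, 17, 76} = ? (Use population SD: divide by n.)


Mean = 47.0000
SD = 23.3952
CV = (23.3952/47.0000)*100 = 49.7769%

CV = 49.7769%


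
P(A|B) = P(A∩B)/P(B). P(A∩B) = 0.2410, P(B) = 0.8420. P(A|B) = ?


P(A|B) = 0.2410/0.8420 = 0.2862

P(A|B) = 0.2862


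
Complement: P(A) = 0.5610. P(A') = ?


P(not A) = 1 - 0.5610 = 0.4390

P(not A) = 0.4390


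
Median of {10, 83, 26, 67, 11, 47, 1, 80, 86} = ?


Sorted: 1, 10, 11, 26, 47, 67, 80, 83, 86
n = 9 (odd)
Middle value = 47

Median = 47


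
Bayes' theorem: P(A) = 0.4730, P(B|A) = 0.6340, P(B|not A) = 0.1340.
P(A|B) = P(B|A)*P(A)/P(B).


P(B) = P(B|A)*P(A) + P(B|A')*P(A')
= 0.6340*0.4730 + 0.1340*0.5270
= 0.299882 + 0.070618 = 0.370500
P(A|B) = 0.299882/0.370500 = 0.8094

P(A|B) = 0.8094


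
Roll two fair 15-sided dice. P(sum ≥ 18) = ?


Total outcomes = 15×15 = 225
Favorable (sum ≥ 18): 91
P = 91/225 = 0.4044

P = 0.4044


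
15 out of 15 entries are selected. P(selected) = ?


P = 15/15 = 1.0000

P = 1.0000


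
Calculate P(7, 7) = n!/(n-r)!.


P(7,7) = 7!/0!
= 5040/1
= 5040

P(7,7) = 5040


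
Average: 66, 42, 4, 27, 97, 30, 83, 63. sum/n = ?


Sum = 66 + 42 + 4 + 27 + 97 + 30 + 83 + 63 = 412
n = 8
Mean = 412/8 = 51.5000

Mean = 51.5000


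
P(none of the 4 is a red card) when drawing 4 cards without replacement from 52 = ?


P(no red cards) = (26/52) × (25/51) × (24/50) × (23/49)
= 0.0552

P = 0.0552


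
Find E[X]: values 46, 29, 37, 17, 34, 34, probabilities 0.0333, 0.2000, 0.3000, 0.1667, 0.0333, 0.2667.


E[X] = 46*0.0333 + 29*0.2000 + 37*0.3000 + 17*0.1667 + 34*0.0333 + 34*0.2667
= 1.5318 + 5.8000 + 11.1000 + 2.8339 + 1.1322 + 9.0678
= 31.4657

E[X] = 31.4657


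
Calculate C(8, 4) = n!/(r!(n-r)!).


C(8,4) = 8!/(4! × 4!)
= 40320/(24 × 24)
= 70

C(8,4) = 70


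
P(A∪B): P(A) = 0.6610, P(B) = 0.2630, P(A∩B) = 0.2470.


P(A∪B) = 0.6610 + 0.2630 - 0.2470
= 0.9240 - 0.2470
= 0.6770

P(A∪B) = 0.6770


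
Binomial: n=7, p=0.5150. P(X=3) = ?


C(7,3) = 35
p^3 = 0.136591
(1-p)^4 = 0.055331
P = 35 * 0.136591 * 0.055331 = 0.2645

P(X=3) = 0.2645


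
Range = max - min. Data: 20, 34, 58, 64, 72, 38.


Max = 72, Min = 20
Range = 72 - 20 = 52

Range = 52


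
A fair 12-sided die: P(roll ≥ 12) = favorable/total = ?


Favorable outcomes (roll ≥ 12): 1
Total outcomes = 12
P = 1/12 = 0.0833

P = 0.0833


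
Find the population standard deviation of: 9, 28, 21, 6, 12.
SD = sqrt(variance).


Mean = 15.2000
Variance = 66.1600
SD = sqrt(66.1600) = 8.1339

SD = 8.1339


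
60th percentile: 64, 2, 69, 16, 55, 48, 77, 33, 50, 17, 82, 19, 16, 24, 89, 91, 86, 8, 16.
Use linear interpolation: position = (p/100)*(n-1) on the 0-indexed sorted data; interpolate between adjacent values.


Sorted: 2, 8, 16, 16, 16, 17, 19, 24, 33, 48, 50, 55, 64, 69, 77, 82, 86, 89, 91
n = 19
Index = 60/100 * 18 = 10.8000
Lower = data[10] = 50, Upper = data[11] = 55
P60 = 50 + 0.8000*(5) = 54.0000

P60 = 54.0000


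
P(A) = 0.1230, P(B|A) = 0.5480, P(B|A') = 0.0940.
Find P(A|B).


P(B) = P(B|A)*P(A) + P(B|A')*P(A')
= 0.5480*0.1230 + 0.0940*0.8770
= 0.067404 + 0.082438 = 0.149842
P(A|B) = 0.067404/0.149842 = 0.4498

P(A|B) = 0.4498


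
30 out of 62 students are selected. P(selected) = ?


P = 30/62 = 0.4839

P = 0.4839


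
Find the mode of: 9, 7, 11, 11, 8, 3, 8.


Frequencies: 3:1, 7:1, 8:2, 9:1, 11:2
Max frequency = 2
Mode = 8, 11

Mode = 8, 11


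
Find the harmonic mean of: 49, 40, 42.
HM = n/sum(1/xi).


Sum of reciprocals = 1/49 + 1/40 + 1/42 = 0.069218
HM = 3/0.069218 = 43.3415

HM = 43.3415


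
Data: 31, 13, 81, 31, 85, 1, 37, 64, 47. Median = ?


Sorted: 1, 13, 31, 31, 37, 47, 64, 81, 85
n = 9 (odd)
Middle value = 37

Median = 37


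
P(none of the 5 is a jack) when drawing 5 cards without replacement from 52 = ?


P(no jacks) = (48/52) × (47/51) × (46/50) × (45/49) × (44/48)
= 0.6588

P = 0.6588


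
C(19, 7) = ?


C(19,7) = 19!/(7! × 12!)
= 121645100408832000/(5040 × 479001600)
= 50388

C(19,7) = 50388


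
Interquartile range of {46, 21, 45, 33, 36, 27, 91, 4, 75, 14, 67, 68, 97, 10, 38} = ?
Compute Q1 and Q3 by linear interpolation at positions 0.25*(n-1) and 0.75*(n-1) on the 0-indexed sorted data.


Sorted: 4, 10, 14, 21, 27, 33, 36, 38, 45, 46, 67, 68, 75, 91, 97
Q1 (25th %ile) = 24.0000
Q3 (75th %ile) = 67.5000
IQR = 67.5000 - 24.0000 = 43.5000

IQR = 43.5000


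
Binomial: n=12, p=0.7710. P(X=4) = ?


C(12,4) = 495
p^4 = 0.353360
(1-p)^8 = 7.562822e-06
P = 495 * 0.353360 * 7.562822e-06 = 0.0013

P(X=4) = 0.0013


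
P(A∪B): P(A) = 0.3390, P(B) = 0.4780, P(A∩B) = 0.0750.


P(A∪B) = 0.3390 + 0.4780 - 0.0750
= 0.8170 - 0.0750
= 0.7420

P(A∪B) = 0.7420


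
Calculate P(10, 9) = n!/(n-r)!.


P(10,9) = 10!/1!
= 3628800/1
= 3628800

P(10,9) = 3628800


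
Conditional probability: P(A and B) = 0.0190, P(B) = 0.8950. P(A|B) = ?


P(A|B) = 0.0190/0.8950 = 0.0212

P(A|B) = 0.0212


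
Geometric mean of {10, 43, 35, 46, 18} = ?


Product = 10 × 43 × 35 × 46 × 18 = 12461400
GM = 12461400^(1/5) = 26.2490

GM = 26.2490


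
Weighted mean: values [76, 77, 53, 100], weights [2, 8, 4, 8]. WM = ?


Numerator = 76*2 + 77*8 + 53*4 + 100*8 = 1780
Denominator = 2 + 8 + 4 + 8 = 22
WM = 1780/22 = 80.9091

WM = 80.9091


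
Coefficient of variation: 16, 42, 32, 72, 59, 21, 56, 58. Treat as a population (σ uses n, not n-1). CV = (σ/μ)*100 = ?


Mean = 44.5000
SD = 18.7350
CV = (18.7350/44.5000)*100 = 42.1011%

CV = 42.1011%


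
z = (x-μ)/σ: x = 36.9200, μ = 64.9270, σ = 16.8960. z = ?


z = (36.9200 - 64.9270)/16.8960
= -28.0070/16.8960
= -1.6576

z = -1.6576


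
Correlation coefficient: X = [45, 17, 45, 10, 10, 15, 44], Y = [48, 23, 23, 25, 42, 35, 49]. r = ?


Mean X = 26.5714, Mean Y = 35.0000
SD X = 15.846200, SD Y = 10.703804
Cov = 61.000000
r = 61.000000/(15.846200*10.703804) = 0.3596

r = 0.3596


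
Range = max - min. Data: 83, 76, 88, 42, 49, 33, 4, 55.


Max = 88, Min = 4
Range = 88 - 4 = 84

Range = 84


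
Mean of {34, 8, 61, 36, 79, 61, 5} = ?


Sum = 34 + 8 + 61 + 36 + 79 + 61 + 5 = 284
n = 7
Mean = 284/7 = 40.5714

Mean = 40.5714


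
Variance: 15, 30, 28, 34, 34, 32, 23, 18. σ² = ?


Mean = 26.7500
Squared deviations: 138.0625, 10.5625, 1.5625, 52.5625, 52.5625, 27.5625, 14.0625, 76.5625
Sum = 373.5000
Variance = 373.5000/8 = 46.6875

Variance = 46.6875


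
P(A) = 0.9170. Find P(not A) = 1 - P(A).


P(not A) = 1 - 0.9170 = 0.0830

P(not A) = 0.0830


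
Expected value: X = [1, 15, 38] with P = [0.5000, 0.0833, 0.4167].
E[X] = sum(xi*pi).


E[X] = 1*0.5000 + 15*0.0833 + 38*0.4167
= 0.5000 + 1.2495 + 15.8346
= 17.5841

E[X] = 17.5841


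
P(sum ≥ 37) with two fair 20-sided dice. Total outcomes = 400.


Total outcomes = 20×20 = 400
Favorable (sum ≥ 37): 10
P = 10/400 = 0.0250

P = 0.0250


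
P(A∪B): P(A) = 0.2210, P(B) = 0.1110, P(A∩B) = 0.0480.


P(A∪B) = 0.2210 + 0.1110 - 0.0480
= 0.3320 - 0.0480
= 0.2840

P(A∪B) = 0.2840


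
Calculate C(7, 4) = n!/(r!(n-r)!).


C(7,4) = 7!/(4! × 3!)
= 5040/(24 × 6)
= 35

C(7,4) = 35


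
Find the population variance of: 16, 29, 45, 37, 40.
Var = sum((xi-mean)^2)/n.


Mean = 33.4000
Squared deviations: 302.7600, 19.3600, 134.5600, 12.9600, 43.5600
Sum = 513.2000
Variance = 513.2000/5 = 102.6400

Variance = 102.6400


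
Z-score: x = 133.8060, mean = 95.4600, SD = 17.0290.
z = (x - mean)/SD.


z = (133.8060 - 95.4600)/17.0290
= 38.3460/17.0290
= 2.2518

z = 2.2518


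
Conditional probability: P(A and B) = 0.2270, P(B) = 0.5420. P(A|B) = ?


P(A|B) = 0.2270/0.5420 = 0.4188

P(A|B) = 0.4188


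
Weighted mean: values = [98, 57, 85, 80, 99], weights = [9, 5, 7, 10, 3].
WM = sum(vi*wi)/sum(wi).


Numerator = 98*9 + 57*5 + 85*7 + 80*10 + 99*3 = 2859
Denominator = 9 + 5 + 7 + 10 + 3 = 34
WM = 2859/34 = 84.0882

WM = 84.0882


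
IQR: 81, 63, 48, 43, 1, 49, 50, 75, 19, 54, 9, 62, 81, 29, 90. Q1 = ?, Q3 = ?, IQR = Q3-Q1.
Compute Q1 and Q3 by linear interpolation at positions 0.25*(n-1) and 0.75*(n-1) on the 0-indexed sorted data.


Sorted: 1, 9, 19, 29, 43, 48, 49, 50, 54, 62, 63, 75, 81, 81, 90
Q1 (25th %ile) = 36.0000
Q3 (75th %ile) = 69.0000
IQR = 69.0000 - 36.0000 = 33.0000

IQR = 33.0000


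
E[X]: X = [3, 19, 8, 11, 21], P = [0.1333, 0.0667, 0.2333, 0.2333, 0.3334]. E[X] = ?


E[X] = 3*0.1333 + 19*0.0667 + 8*0.2333 + 11*0.2333 + 21*0.3334
= 0.3999 + 1.2673 + 1.8664 + 2.5663 + 7.0014
= 13.1013

E[X] = 13.1013


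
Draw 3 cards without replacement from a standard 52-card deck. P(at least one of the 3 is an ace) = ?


P(at least one) = 1 - P(none)
P(none) = (48/52) × (47/51) × (46/50) = 0.782624
P(at least one) = 1 - 0.782624 = 0.2174

P = 0.2174


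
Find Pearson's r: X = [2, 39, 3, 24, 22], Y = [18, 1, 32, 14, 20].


Mean X = 18.0000, Mean Y = 17.0000
SD X = 13.957077, SD Y = 10.000000
Cov = -116.600000
r = -116.600000/(13.957077*10.000000) = -0.8354

r = -0.8354


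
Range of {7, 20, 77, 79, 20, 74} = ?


Max = 79, Min = 7
Range = 79 - 7 = 72

Range = 72


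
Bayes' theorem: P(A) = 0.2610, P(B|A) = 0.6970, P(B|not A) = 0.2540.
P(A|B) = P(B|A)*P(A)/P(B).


P(B) = P(B|A)*P(A) + P(B|A')*P(A')
= 0.6970*0.2610 + 0.2540*0.7390
= 0.181917 + 0.187706 = 0.369623
P(A|B) = 0.181917/0.369623 = 0.4922

P(A|B) = 0.4922


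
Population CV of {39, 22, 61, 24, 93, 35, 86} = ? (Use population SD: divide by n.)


Mean = 51.4286
SD = 26.8799
CV = (26.8799/51.4286)*100 = 52.2665%

CV = 52.2665%


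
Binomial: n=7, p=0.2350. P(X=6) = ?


C(7,6) = 7
p^6 = 0.000168
(1-p)^1 = 0.765000
P = 7 * 0.000168 * 0.765000 = 0.0009

P(X=6) = 0.0009


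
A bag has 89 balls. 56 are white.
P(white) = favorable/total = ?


P = 56/89 = 0.6292

P = 0.6292


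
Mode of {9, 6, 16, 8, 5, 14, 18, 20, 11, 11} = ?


Frequencies: 5:1, 6:1, 8:1, 9:1, 11:2, 14:1, 16:1, 18:1, 20:1
Max frequency = 2
Mode = 11

Mode = 11


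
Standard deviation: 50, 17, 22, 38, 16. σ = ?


Mean = 28.6000
Variance = 176.6400
SD = sqrt(176.6400) = 13.2906

SD = 13.2906


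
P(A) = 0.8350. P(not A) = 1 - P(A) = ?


P(not A) = 1 - 0.8350 = 0.1650

P(not A) = 0.1650


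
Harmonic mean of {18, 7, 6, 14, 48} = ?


Sum of reciprocals = 1/18 + 1/7 + 1/6 + 1/14 + 1/48 = 0.457341
HM = 5/0.457341 = 10.9328

HM = 10.9328


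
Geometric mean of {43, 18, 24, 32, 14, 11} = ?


Product = 43 × 18 × 24 × 32 × 14 × 11 = 91542528
GM = 91542528^(1/6) = 21.2294

GM = 21.2294


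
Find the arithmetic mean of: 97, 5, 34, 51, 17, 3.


Sum = 97 + 5 + 34 + 51 + 17 + 3 = 207
n = 6
Mean = 207/6 = 34.5000

Mean = 34.5000


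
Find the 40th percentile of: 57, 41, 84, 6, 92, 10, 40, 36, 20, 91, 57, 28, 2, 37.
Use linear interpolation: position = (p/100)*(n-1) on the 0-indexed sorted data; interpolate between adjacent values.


Sorted: 2, 6, 10, 20, 28, 36, 37, 40, 41, 57, 57, 84, 91, 92
n = 14
Index = 40/100 * 13 = 5.2000
Lower = data[5] = 36, Upper = data[6] = 37
P40 = 36 + 0.2000*(1) = 36.2000

P40 = 36.2000


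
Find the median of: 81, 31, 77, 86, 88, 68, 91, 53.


Sorted: 31, 53, 68, 77, 81, 86, 88, 91
n = 8 (even)
Middle values: 77 and 81
Median = (77+81)/2 = 79.0000

Median = 79.0000


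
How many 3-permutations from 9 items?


P(9,3) = 9!/6!
= 362880/720
= 504

P(9,3) = 504


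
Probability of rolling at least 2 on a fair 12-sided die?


Favorable outcomes (roll ≥ 2): 11
Total outcomes = 12
P = 11/12 = 0.9167

P = 0.9167


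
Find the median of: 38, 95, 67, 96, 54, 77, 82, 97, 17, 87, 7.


Sorted: 7, 17, 38, 54, 67, 77, 82, 87, 95, 96, 97
n = 11 (odd)
Middle value = 77

Median = 77


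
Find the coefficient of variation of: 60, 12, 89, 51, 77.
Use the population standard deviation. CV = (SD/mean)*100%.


Mean = 57.8000
SD = 26.4227
CV = (26.4227/57.8000)*100 = 45.7140%

CV = 45.7140%


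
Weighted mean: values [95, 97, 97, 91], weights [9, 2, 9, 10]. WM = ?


Numerator = 95*9 + 97*2 + 97*9 + 91*10 = 2832
Denominator = 9 + 2 + 9 + 10 = 30
WM = 2832/30 = 94.4000

WM = 94.4000


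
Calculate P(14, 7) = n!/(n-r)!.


P(14,7) = 14!/7!
= 87178291200/5040
= 17297280

P(14,7) = 17297280


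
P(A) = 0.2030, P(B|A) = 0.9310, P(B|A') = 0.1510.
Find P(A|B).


P(B) = P(B|A)*P(A) + P(B|A')*P(A')
= 0.9310*0.2030 + 0.1510*0.7970
= 0.188993 + 0.120347 = 0.309340
P(A|B) = 0.188993/0.309340 = 0.6110

P(A|B) = 0.6110


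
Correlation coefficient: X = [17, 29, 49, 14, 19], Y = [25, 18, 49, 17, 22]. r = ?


Mean X = 25.6000, Mean Y = 26.2000
SD X = 12.737347, SD Y = 11.754148
Cov = 130.080000
r = 130.080000/(12.737347*11.754148) = 0.8688

r = 0.8688


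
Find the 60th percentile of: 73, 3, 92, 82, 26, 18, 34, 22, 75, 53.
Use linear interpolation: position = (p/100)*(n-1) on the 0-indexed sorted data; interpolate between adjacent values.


Sorted: 3, 18, 22, 26, 34, 53, 73, 75, 82, 92
n = 10
Index = 60/100 * 9 = 5.4000
Lower = data[5] = 53, Upper = data[6] = 73
P60 = 53 + 0.4000*(20) = 61.0000

P60 = 61.0000


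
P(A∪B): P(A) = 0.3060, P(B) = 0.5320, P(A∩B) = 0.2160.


P(A∪B) = 0.3060 + 0.5320 - 0.2160
= 0.8380 - 0.2160
= 0.6220

P(A∪B) = 0.6220


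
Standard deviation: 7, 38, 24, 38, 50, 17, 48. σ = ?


Mean = 31.7143
Variance = 223.6327
SD = sqrt(223.6327) = 14.9544

SD = 14.9544


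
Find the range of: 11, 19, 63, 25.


Max = 63, Min = 11
Range = 63 - 11 = 52

Range = 52


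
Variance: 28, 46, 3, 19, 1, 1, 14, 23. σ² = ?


Mean = 16.8750
Squared deviations: 123.7656, 848.2656, 192.5156, 4.5156, 252.0156, 252.0156, 8.2656, 37.5156
Sum = 1718.8750
Variance = 1718.8750/8 = 214.8594

Variance = 214.8594


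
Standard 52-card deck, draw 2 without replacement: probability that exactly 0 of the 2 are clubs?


Hypergeometric: P(X=0) = C(13,0)·C(39,2) / C(52,2)
= 1 × 741 / 1326
= 741/1326 = 0.5588

P = 0.5588


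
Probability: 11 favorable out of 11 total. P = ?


P = 11/11 = 1.0000

P = 1.0000


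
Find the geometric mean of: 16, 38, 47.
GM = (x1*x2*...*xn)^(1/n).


Product = 16 × 38 × 47 = 28576
GM = 28576^(1/3) = 30.5727

GM = 30.5727


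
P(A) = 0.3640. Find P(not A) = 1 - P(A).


P(not A) = 1 - 0.3640 = 0.6360

P(not A) = 0.6360


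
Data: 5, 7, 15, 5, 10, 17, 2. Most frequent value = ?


Frequencies: 2:1, 5:2, 7:1, 10:1, 15:1, 17:1
Max frequency = 2
Mode = 5

Mode = 5


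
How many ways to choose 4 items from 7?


C(7,4) = 7!/(4! × 3!)
= 5040/(24 × 6)
= 35

C(7,4) = 35


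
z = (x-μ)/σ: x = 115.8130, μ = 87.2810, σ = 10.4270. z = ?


z = (115.8130 - 87.2810)/10.4270
= 28.5320/10.4270
= 2.7364

z = 2.7364


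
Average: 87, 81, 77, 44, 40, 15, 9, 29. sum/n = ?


Sum = 87 + 81 + 77 + 44 + 40 + 15 + 9 + 29 = 382
n = 8
Mean = 382/8 = 47.7500

Mean = 47.7500


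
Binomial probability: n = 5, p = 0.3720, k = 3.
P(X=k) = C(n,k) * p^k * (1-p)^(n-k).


C(5,3) = 10
p^3 = 0.051479
(1-p)^2 = 0.394384
P = 10 * 0.051479 * 0.394384 = 0.2030

P(X=3) = 0.2030


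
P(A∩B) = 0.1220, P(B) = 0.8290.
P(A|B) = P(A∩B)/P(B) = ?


P(A|B) = 0.1220/0.8290 = 0.1472

P(A|B) = 0.1472


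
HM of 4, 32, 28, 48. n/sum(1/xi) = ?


Sum of reciprocals = 1/4 + 1/32 + 1/28 + 1/48 = 0.337798
HM = 4/0.337798 = 11.8414

HM = 11.8414


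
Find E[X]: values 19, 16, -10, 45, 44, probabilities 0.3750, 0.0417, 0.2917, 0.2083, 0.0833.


E[X] = 19*0.3750 + 16*0.0417 - 10*0.2917 + 45*0.2083 + 44*0.0833
= 7.1250 + 0.6672 - 2.9170 + 9.3735 + 3.6652
= 17.9139

E[X] = 17.9139


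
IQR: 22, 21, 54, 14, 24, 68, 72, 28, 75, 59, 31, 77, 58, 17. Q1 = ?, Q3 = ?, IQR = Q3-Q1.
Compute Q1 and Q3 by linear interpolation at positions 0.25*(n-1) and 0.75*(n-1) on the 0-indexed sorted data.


Sorted: 14, 17, 21, 22, 24, 28, 31, 54, 58, 59, 68, 72, 75, 77
Q1 (25th %ile) = 22.5000
Q3 (75th %ile) = 65.7500
IQR = 65.7500 - 22.5000 = 43.2500

IQR = 43.2500


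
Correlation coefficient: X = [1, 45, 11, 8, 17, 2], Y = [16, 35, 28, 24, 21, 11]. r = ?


Mean X = 14.0000, Mean Y = 22.5000
SD X = 14.877276, SD Y = 7.804913
Cov = 96.666667
r = 96.666667/(14.877276*7.804913) = 0.8325

r = 0.8325


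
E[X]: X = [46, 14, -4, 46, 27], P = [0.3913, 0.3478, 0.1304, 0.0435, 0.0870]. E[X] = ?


E[X] = 46*0.3913 + 14*0.3478 - 4*0.1304 + 46*0.0435 + 27*0.0870
= 17.9998 + 4.8692 - 0.5216 + 2.0010 + 2.3490
= 26.6974

E[X] = 26.6974


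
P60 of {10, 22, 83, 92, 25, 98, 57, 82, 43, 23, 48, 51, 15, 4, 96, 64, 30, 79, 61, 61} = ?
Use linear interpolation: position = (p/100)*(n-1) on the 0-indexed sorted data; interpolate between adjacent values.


Sorted: 4, 10, 15, 22, 23, 25, 30, 43, 48, 51, 57, 61, 61, 64, 79, 82, 83, 92, 96, 98
n = 20
Index = 60/100 * 19 = 11.4000
Lower = data[11] = 61, Upper = data[12] = 61
P60 = 61 + 0.4000*(0) = 61.0000

P60 = 61.0000


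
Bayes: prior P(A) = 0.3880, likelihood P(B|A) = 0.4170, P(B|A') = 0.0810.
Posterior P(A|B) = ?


P(B) = P(B|A)*P(A) + P(B|A')*P(A')
= 0.4170*0.3880 + 0.0810*0.6120
= 0.161796 + 0.049572 = 0.211368
P(A|B) = 0.161796/0.211368 = 0.7655

P(A|B) = 0.7655


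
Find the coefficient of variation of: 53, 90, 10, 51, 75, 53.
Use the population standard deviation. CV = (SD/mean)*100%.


Mean = 55.3333
SD = 24.7431
CV = (24.7431/55.3333)*100 = 44.7165%

CV = 44.7165%


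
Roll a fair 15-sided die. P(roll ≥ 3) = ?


Favorable outcomes (roll ≥ 3): 13
Total outcomes = 15
P = 13/15 = 0.8667

P = 0.8667


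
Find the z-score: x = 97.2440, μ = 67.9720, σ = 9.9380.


z = (97.2440 - 67.9720)/9.9380
= 29.2720/9.9380
= 2.9455

z = 2.9455


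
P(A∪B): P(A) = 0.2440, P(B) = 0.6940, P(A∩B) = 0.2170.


P(A∪B) = 0.2440 + 0.6940 - 0.2170
= 0.9380 - 0.2170
= 0.7210

P(A∪B) = 0.7210


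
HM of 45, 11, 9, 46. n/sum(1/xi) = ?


Sum of reciprocals = 1/45 + 1/11 + 1/9 + 1/46 = 0.245982
HM = 4/0.245982 = 16.2614

HM = 16.2614


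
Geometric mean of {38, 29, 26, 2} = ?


Product = 38 × 29 × 26 × 2 = 57304
GM = 57304^(1/4) = 15.4720

GM = 15.4720


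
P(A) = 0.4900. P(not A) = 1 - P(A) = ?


P(not A) = 1 - 0.4900 = 0.5100

P(not A) = 0.5100


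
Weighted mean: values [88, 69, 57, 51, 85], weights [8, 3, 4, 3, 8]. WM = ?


Numerator = 88*8 + 69*3 + 57*4 + 51*3 + 85*8 = 1972
Denominator = 8 + 3 + 4 + 3 + 8 = 26
WM = 1972/26 = 75.8462

WM = 75.8462


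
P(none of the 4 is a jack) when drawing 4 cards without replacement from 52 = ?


P(no jacks) = (48/52) × (47/51) × (46/50) × (45/49)
= 0.7187

P = 0.7187


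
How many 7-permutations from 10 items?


P(10,7) = 10!/3!
= 3628800/6
= 604800

P(10,7) = 604800


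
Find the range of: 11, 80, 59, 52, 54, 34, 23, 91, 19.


Max = 91, Min = 11
Range = 91 - 11 = 80

Range = 80


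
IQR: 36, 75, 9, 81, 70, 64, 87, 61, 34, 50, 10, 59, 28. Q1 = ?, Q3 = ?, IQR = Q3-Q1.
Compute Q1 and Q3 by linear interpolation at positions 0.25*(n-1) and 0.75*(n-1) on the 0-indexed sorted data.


Sorted: 9, 10, 28, 34, 36, 50, 59, 61, 64, 70, 75, 81, 87
Q1 (25th %ile) = 34.0000
Q3 (75th %ile) = 70.0000
IQR = 70.0000 - 34.0000 = 36.0000

IQR = 36.0000


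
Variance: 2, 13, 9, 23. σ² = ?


Mean = 11.7500
Squared deviations: 95.0625, 1.5625, 7.5625, 126.5625
Sum = 230.7500
Variance = 230.7500/4 = 57.6875

Variance = 57.6875


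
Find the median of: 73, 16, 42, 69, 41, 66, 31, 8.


Sorted: 8, 16, 31, 41, 42, 66, 69, 73
n = 8 (even)
Middle values: 41 and 42
Median = (41+42)/2 = 41.5000

Median = 41.5000


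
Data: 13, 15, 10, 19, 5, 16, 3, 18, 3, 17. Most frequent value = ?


Frequencies: 3:2, 5:1, 10:1, 13:1, 15:1, 16:1, 17:1, 18:1, 19:1
Max frequency = 2
Mode = 3

Mode = 3


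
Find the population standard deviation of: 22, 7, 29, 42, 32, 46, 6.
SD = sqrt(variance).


Mean = 26.2857
Variance = 211.0612
SD = sqrt(211.0612) = 14.5279

SD = 14.5279


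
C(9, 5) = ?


C(9,5) = 9!/(5! × 4!)
= 362880/(120 × 24)
= 126

C(9,5) = 126


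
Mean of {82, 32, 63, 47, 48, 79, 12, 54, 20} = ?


Sum = 82 + 32 + 63 + 47 + 48 + 79 + 12 + 54 + 20 = 437
n = 9
Mean = 437/9 = 48.5556

Mean = 48.5556


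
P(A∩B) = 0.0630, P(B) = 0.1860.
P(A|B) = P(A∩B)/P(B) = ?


P(A|B) = 0.0630/0.1860 = 0.3387

P(A|B) = 0.3387


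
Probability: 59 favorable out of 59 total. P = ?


P = 59/59 = 1.0000

P = 1.0000


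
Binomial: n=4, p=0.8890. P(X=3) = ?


C(4,3) = 4
p^3 = 0.702595
(1-p)^1 = 0.111000
P = 4 * 0.702595 * 0.111000 = 0.3120

P(X=3) = 0.3120


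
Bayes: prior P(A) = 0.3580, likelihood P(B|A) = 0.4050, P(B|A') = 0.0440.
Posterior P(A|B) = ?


P(B) = P(B|A)*P(A) + P(B|A')*P(A')
= 0.4050*0.3580 + 0.0440*0.6420
= 0.144990 + 0.028248 = 0.173238
P(A|B) = 0.144990/0.173238 = 0.8369

P(A|B) = 0.8369


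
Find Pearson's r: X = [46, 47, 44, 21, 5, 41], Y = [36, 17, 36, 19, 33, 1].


Mean X = 34.0000, Mean Y = 23.6667
SD X = 15.663120, SD Y = 12.723556
Cov = -30.666667
r = -30.666667/(15.663120*12.723556) = -0.1539

r = -0.1539


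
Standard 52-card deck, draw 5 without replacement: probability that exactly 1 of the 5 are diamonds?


Hypergeometric: P(X=1) = C(13,1)·C(39,4) / C(52,5)
= 13 × 82251 / 2598960
= 1069263/2598960 = 0.4114

P = 0.4114


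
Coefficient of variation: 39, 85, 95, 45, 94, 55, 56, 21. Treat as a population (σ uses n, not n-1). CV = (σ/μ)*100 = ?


Mean = 61.2500
SD = 25.5477
CV = (25.5477/61.2500)*100 = 41.7106%

CV = 41.7106%


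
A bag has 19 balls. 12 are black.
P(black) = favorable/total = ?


P = 12/19 = 0.6316

P = 0.6316


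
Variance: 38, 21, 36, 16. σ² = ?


Mean = 27.7500
Squared deviations: 105.0625, 45.5625, 68.0625, 138.0625
Sum = 356.7500
Variance = 356.7500/4 = 89.1875

Variance = 89.1875


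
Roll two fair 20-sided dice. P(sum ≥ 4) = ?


Total outcomes = 20×20 = 400
Favorable (sum ≥ 4): 397
P = 397/400 = 0.9925

P = 0.9925


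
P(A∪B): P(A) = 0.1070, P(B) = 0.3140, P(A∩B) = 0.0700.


P(A∪B) = 0.1070 + 0.3140 - 0.0700
= 0.4210 - 0.0700
= 0.3510

P(A∪B) = 0.3510


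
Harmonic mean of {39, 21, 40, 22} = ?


Sum of reciprocals = 1/39 + 1/21 + 1/40 + 1/22 = 0.143715
HM = 4/0.143715 = 27.8329

HM = 27.8329


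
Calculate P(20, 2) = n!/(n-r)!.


P(20,2) = 20!/18!
= 2432902008176640000/6402373705728000
= 380

P(20,2) = 380


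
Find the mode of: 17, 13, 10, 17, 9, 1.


Frequencies: 1:1, 9:1, 10:1, 13:1, 17:2
Max frequency = 2
Mode = 17

Mode = 17


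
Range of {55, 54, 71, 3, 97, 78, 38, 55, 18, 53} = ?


Max = 97, Min = 3
Range = 97 - 3 = 94

Range = 94


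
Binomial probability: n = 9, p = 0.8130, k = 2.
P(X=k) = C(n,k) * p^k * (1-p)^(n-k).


C(9,2) = 36
p^2 = 0.660969
(1-p)^7 = 7.996340e-06
P = 36 * 0.660969 * 7.996340e-06 = 0.0002

P(X=2) = 0.0002


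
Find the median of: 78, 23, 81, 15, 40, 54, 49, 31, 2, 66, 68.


Sorted: 2, 15, 23, 31, 40, 49, 54, 66, 68, 78, 81
n = 11 (odd)
Middle value = 49

Median = 49


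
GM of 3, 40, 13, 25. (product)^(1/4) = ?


Product = 3 × 40 × 13 × 25 = 39000
GM = 39000^(1/4) = 14.0529

GM = 14.0529


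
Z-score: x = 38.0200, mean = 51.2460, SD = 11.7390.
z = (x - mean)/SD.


z = (38.0200 - 51.2460)/11.7390
= -13.2260/11.7390
= -1.1267

z = -1.1267


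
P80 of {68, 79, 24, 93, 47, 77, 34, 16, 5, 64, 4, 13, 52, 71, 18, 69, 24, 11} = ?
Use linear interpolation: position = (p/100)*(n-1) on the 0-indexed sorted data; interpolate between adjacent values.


Sorted: 4, 5, 11, 13, 16, 18, 24, 24, 34, 47, 52, 64, 68, 69, 71, 77, 79, 93
n = 18
Index = 80/100 * 17 = 13.6000
Lower = data[13] = 69, Upper = data[14] = 71
P80 = 69 + 0.6000*(2) = 70.2000

P80 = 70.2000


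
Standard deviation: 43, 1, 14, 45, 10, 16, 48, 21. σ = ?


Mean = 24.7500
Variance = 283.9375
SD = sqrt(283.9375) = 16.8504

SD = 16.8504


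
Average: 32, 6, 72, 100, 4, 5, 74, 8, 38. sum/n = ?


Sum = 32 + 6 + 72 + 100 + 4 + 5 + 74 + 8 + 38 = 339
n = 9
Mean = 339/9 = 37.6667

Mean = 37.6667


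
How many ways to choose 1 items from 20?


C(20,1) = 20!/(1! × 19!)
= 2432902008176640000/(1 × 121645100408832000)
= 20

C(20,1) = 20


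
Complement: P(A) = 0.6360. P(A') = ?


P(not A) = 1 - 0.6360 = 0.3640

P(not A) = 0.3640


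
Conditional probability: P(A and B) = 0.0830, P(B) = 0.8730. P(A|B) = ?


P(A|B) = 0.0830/0.8730 = 0.0951

P(A|B) = 0.0951


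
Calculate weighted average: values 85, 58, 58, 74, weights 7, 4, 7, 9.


Numerator = 85*7 + 58*4 + 58*7 + 74*9 = 1899
Denominator = 7 + 4 + 7 + 9 = 27
WM = 1899/27 = 70.3333

WM = 70.3333


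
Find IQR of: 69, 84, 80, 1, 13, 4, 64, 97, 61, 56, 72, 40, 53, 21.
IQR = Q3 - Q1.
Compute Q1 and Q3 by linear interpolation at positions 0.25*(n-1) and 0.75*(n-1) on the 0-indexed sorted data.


Sorted: 1, 4, 13, 21, 40, 53, 56, 61, 64, 69, 72, 80, 84, 97
Q1 (25th %ile) = 25.7500
Q3 (75th %ile) = 71.2500
IQR = 71.2500 - 25.7500 = 45.5000

IQR = 45.5000


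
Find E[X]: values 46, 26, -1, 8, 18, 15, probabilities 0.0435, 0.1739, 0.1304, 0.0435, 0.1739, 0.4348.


E[X] = 46*0.0435 + 26*0.1739 - 1*0.1304 + 8*0.0435 + 18*0.1739 + 15*0.4348
= 2.0010 + 4.5214 - 0.1304 + 0.3480 + 3.1302 + 6.5220
= 16.3922

E[X] = 16.3922


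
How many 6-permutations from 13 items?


P(13,6) = 13!/7!
= 6227020800/5040
= 1235520

P(13,6) = 1235520


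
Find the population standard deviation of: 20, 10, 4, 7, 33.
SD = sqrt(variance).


Mean = 14.8000
Variance = 111.7600
SD = sqrt(111.7600) = 10.5717

SD = 10.5717


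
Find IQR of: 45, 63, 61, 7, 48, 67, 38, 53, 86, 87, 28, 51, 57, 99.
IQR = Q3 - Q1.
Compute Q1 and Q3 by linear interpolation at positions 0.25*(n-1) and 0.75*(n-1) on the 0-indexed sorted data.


Sorted: 7, 28, 38, 45, 48, 51, 53, 57, 61, 63, 67, 86, 87, 99
Q1 (25th %ile) = 45.7500
Q3 (75th %ile) = 66.0000
IQR = 66.0000 - 45.7500 = 20.2500

IQR = 20.2500


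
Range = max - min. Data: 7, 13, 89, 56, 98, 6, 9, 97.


Max = 98, Min = 6
Range = 98 - 6 = 92

Range = 92


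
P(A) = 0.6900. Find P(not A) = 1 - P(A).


P(not A) = 1 - 0.6900 = 0.3100

P(not A) = 0.3100


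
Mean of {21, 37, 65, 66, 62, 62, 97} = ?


Sum = 21 + 37 + 65 + 66 + 62 + 62 + 97 = 410
n = 7
Mean = 410/7 = 58.5714

Mean = 58.5714


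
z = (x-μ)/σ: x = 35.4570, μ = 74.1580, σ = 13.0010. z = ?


z = (35.4570 - 74.1580)/13.0010
= -38.7010/13.0010
= -2.9768

z = -2.9768


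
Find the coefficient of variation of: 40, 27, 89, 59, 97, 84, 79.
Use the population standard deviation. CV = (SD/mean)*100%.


Mean = 67.8571
SD = 24.5091
CV = (24.5091/67.8571)*100 = 36.1186%

CV = 36.1186%


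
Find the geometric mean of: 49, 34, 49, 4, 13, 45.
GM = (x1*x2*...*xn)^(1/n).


Product = 49 × 34 × 49 × 4 × 13 × 45 = 191023560
GM = 191023560^(1/6) = 23.9983

GM = 23.9983


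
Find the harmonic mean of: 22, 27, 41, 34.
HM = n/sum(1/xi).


Sum of reciprocals = 1/22 + 1/27 + 1/41 + 1/34 = 0.136294
HM = 4/0.136294 = 29.3484

HM = 29.3484


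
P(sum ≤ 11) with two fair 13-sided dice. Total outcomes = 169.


Total outcomes = 13×13 = 169
Favorable (sum ≤ 11): 55
P = 55/169 = 0.3254

P = 0.3254


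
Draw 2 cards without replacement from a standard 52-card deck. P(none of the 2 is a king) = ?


P(no kings) = (48/52) × (47/51)
= 0.8507

P = 0.8507


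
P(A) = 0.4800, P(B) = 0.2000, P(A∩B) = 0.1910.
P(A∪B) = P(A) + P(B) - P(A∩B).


P(A∪B) = 0.4800 + 0.2000 - 0.1910
= 0.6800 - 0.1910
= 0.4890

P(A∪B) = 0.4890


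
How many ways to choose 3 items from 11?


C(11,3) = 11!/(3! × 8!)
= 39916800/(6 × 40320)
= 165

C(11,3) = 165


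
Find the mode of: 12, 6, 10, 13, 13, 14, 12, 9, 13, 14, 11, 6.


Frequencies: 6:2, 9:1, 10:1, 11:1, 12:2, 13:3, 14:2
Max frequency = 3
Mode = 13

Mode = 13


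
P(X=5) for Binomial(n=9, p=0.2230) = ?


C(9,5) = 126
p^5 = 0.000551
(1-p)^4 = 0.364489
P = 126 * 0.000551 * 0.364489 = 0.0253

P(X=5) = 0.0253


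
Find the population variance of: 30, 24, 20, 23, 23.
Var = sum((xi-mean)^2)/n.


Mean = 24.0000
Squared deviations: 36.0000, 0, 16.0000, 1.0000, 1.0000
Sum = 54.0000
Variance = 54.0000/5 = 10.8000

Variance = 10.8000


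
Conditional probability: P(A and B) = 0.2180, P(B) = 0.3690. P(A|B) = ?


P(A|B) = 0.2180/0.3690 = 0.5908

P(A|B) = 0.5908


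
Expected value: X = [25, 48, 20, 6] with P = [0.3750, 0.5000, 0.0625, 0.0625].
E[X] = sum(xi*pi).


E[X] = 25*0.3750 + 48*0.5000 + 20*0.0625 + 6*0.0625
= 9.3750 + 24.0000 + 1.2500 + 0.3750
= 35.0000

E[X] = 35.0000


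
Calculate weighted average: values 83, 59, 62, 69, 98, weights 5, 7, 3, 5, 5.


Numerator = 83*5 + 59*7 + 62*3 + 69*5 + 98*5 = 1849
Denominator = 5 + 7 + 3 + 5 + 5 = 25
WM = 1849/25 = 73.9600

WM = 73.9600


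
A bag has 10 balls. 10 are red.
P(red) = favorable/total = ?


P = 10/10 = 1.0000

P = 1.0000


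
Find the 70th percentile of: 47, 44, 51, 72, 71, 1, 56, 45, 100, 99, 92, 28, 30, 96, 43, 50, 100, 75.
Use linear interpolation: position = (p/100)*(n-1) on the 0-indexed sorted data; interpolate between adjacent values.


Sorted: 1, 28, 30, 43, 44, 45, 47, 50, 51, 56, 71, 72, 75, 92, 96, 99, 100, 100
n = 18
Index = 70/100 * 17 = 11.9000
Lower = data[11] = 72, Upper = data[12] = 75
P70 = 72 + 0.9000*(3) = 74.7000

P70 = 74.7000


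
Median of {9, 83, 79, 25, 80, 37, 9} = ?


Sorted: 9, 9, 25, 37, 79, 80, 83
n = 7 (odd)
Middle value = 37

Median = 37


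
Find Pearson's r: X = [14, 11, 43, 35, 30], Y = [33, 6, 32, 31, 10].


Mean X = 26.6000, Mean Y = 22.4000
SD X = 12.273549, SD Y = 11.842297
Cov = 61.960000
r = 61.960000/(12.273549*11.842297) = 0.4263

r = 0.4263


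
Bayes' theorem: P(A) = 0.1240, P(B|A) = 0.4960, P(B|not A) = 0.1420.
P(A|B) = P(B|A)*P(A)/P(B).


P(B) = P(B|A)*P(A) + P(B|A')*P(A')
= 0.4960*0.1240 + 0.1420*0.8760
= 0.061504 + 0.124392 = 0.185896
P(A|B) = 0.061504/0.185896 = 0.3309

P(A|B) = 0.3309


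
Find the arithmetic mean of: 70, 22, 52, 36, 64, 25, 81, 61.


Sum = 70 + 22 + 52 + 36 + 64 + 25 + 81 + 61 = 411
n = 8
Mean = 411/8 = 51.3750

Mean = 51.3750


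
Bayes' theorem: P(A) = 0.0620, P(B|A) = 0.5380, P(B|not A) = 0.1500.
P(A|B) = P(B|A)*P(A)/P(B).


P(B) = P(B|A)*P(A) + P(B|A')*P(A')
= 0.5380*0.0620 + 0.1500*0.9380
= 0.033356 + 0.140700 = 0.174056
P(A|B) = 0.033356/0.174056 = 0.1916

P(A|B) = 0.1916


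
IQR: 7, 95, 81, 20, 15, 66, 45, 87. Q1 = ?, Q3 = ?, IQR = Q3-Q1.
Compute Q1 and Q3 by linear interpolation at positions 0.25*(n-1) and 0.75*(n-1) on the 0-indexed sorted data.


Sorted: 7, 15, 20, 45, 66, 81, 87, 95
Q1 (25th %ile) = 18.7500
Q3 (75th %ile) = 82.5000
IQR = 82.5000 - 18.7500 = 63.7500

IQR = 63.7500


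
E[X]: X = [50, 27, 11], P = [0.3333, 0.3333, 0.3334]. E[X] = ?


E[X] = 50*0.3333 + 27*0.3333 + 11*0.3334
= 16.6650 + 8.9991 + 3.6674
= 29.3315

E[X] = 29.3315


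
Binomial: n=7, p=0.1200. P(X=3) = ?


C(7,3) = 35
p^3 = 0.001728
(1-p)^4 = 0.599695
P = 35 * 0.001728 * 0.599695 = 0.0363

P(X=3) = 0.0363


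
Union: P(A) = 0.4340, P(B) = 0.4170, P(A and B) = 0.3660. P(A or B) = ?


P(A∪B) = 0.4340 + 0.4170 - 0.3660
= 0.8510 - 0.3660
= 0.4850

P(A∪B) = 0.4850


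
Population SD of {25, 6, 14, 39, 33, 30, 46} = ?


Mean = 27.5714
Variance = 165.9592
SD = sqrt(165.9592) = 12.8825

SD = 12.8825


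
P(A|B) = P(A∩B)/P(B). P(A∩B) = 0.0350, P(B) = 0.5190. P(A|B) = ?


P(A|B) = 0.0350/0.5190 = 0.0674

P(A|B) = 0.0674


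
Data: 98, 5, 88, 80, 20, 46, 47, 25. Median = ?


Sorted: 5, 20, 25, 46, 47, 80, 88, 98
n = 8 (even)
Middle values: 46 and 47
Median = (46+47)/2 = 46.5000

Median = 46.5000


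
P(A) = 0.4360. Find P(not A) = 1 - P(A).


P(not A) = 1 - 0.4360 = 0.5640

P(not A) = 0.5640


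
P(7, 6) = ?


P(7,6) = 7!/1!
= 5040/1
= 5040

P(7,6) = 5040


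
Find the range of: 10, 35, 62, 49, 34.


Max = 62, Min = 10
Range = 62 - 10 = 52

Range = 52


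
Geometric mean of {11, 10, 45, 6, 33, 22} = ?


Product = 11 × 10 × 45 × 6 × 33 × 22 = 21562200
GM = 21562200^(1/6) = 16.6833

GM = 16.6833


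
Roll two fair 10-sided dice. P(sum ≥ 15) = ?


Total outcomes = 10×10 = 100
Favorable (sum ≥ 15): 21
P = 21/100 = 0.2100

P = 0.2100


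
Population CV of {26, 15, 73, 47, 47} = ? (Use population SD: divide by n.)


Mean = 41.6000
SD = 19.9760
CV = (19.9760/41.6000)*100 = 48.0192%

CV = 48.0192%
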